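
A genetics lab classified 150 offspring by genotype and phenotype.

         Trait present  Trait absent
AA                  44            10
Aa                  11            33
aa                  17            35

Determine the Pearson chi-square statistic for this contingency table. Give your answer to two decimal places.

38.46

Row totals: 54, 44, 52. Column totals: 72, 78. Grand total N = 150.
Expected counts (row total × column total / N):
  AA, Trait present: 54×72/150 = 25.920
  AA, Trait absent: 54×78/150 = 28.080
  Aa, Trait present: 44×72/150 = 21.120
  Aa, Trait absent: 44×78/150 = 22.880
  aa, Trait present: 52×72/150 = 24.960
  aa, Trait absent: 52×78/150 = 27.040
Contributions (O − E)²/E:
  (44 − 25.920)²/25.920 = 12.6114
  (10 − 28.080)²/28.080 = 11.6413
  (11 − 21.120)²/21.120 = 4.8492
  (33 − 22.880)²/22.880 = 4.4762
  (17 − 24.960)²/24.960 = 2.5385
  (35 − 27.040)²/27.040 = 2.3433
χ² = 12.6114 + 11.6413 + 4.8492 + 4.4762 + 2.5385 + 2.3433 = 38.46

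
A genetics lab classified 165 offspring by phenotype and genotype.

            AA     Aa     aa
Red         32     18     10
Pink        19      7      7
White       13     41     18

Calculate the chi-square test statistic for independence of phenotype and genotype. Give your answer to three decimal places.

24.906

Row totals: 60, 33, 72. Column totals: 64, 66, 35. Grand total N = 165.
Expected counts (row total × column total / N):
  Red, AA: 60×64/165 = 23.2727
  Red, Aa: 60×66/165 = 24.0000
  Red, aa: 60×35/165 = 12.7273
  Pink, AA: 33×64/165 = 12.8000
  Pink, Aa: 33×66/165 = 13.2000
  Pink, aa: 33×35/165 = 7.0000
  White, AA: 72×64/165 = 27.9273
  White, Aa: 72×66/165 = 28.8000
  White, aa: 72×35/165 = 15.2727
Contributions (O − E)²/E:
  (32 − 23.2727)²/23.2727 = 3.2728
  (18 − 24.0000)²/24.0000 = 1.5000
  (10 − 12.7273)²/12.7273 = 0.5844
  (19 − 12.8000)²/12.8000 = 3.0031
  (7 − 13.2000)²/13.2000 = 2.9121
  (7 − 7.0000)²/7.0000 = 0.0000
  (13 − 27.9273)²/27.9273 = 7.9787
  (41 − 28.8000)²/28.8000 = 5.1681
  (18 − 15.2727)²/15.2727 = 0.4870
χ² = 3.2728 + 1.5000 + 0.5844 + 3.0031 + 2.9121 + 0.0000 + 7.9787 + 5.1681 + 0.4870 = 24.906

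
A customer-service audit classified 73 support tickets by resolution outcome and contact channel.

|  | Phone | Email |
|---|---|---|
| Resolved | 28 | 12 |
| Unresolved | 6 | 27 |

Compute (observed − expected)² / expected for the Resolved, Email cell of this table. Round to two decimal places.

4.11

Row total (Resolved) = 40; column total (Email) = 39; N = 73.
Expected count E = 40 × 39 / 73 = 21.370.
Contribution = (O − E)²/E = (12 − 21.370)² / 21.370 = 4.11.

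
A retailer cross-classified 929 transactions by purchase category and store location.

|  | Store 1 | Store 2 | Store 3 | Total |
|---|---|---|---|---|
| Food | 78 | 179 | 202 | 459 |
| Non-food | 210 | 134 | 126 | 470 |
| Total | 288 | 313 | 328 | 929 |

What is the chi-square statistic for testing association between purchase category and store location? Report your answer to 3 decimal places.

Grand total N = 929.
Expected counts (row total × column total / N):
  Food, Store 1: 459×288/929 = 142.2949
  Food, Store 2: 459×313/929 = 154.6469
  Food, Store 3: 459×328/929 = 162.0581
  Non-food, Store 1: 470×288/929 = 145.7051
  Non-food, Store 2: 470×313/929 = 158.3531
  Non-food, Store 3: 470×328/929 = 165.9419
Contributions (O − E)²/E:
  (78 − 142.2949)²/142.2949 = 29.0512
  (179 − 154.6469)²/154.6469 = 3.8350
  (202 − 162.0581)²/162.0581 = 9.8443
  (210 − 145.7051)²/145.7051 = 28.3712
  (134 − 158.3531)²/158.3531 = 3.7453
  (126 − 165.9419)²/165.9419 = 9.6139
χ² = 29.0512 + 3.8350 + 9.8443 + 28.3712 + 3.7453 + 9.6139 = 84.461

84.461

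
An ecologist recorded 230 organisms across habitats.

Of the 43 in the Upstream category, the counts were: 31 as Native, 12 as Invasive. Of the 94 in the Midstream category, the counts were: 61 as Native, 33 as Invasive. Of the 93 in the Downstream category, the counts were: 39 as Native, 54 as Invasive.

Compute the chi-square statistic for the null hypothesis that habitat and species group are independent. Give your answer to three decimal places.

14.993

Row totals: 43, 94, 93. Column totals: 131, 99. Grand total N = 230.
Expected counts (row total × column total / N):
  Upstream, Native: 43×131/230 = 24.4913
  Upstream, Invasive: 43×99/230 = 18.5087
  Midstream, Native: 94×131/230 = 53.5391
  Midstream, Invasive: 94×99/230 = 40.4609
  Downstream, Native: 93×131/230 = 52.9696
  Downstream, Invasive: 93×99/230 = 40.0304
Contributions (O − E)²/E:
  (31 − 24.4913)²/24.4913 = 1.7297
  (12 − 18.5087)²/18.5087 = 2.2888
  (61 − 53.5391)²/53.5391 = 1.0397
  (33 − 40.4609)²/40.4609 = 1.3758
  (39 − 52.9696)²/52.9696 = 3.6842
  (54 − 40.0304)²/40.0304 = 4.8750
χ² = 1.7297 + 2.2888 + 1.0397 + 1.3758 + 3.6842 + 4.8750 = 14.993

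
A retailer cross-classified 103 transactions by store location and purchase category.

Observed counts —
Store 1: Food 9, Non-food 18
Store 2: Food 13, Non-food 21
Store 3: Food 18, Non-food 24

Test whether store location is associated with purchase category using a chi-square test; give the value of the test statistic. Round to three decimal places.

Row totals: 27, 34, 42. Column totals: 40, 63. Grand total N = 103.
Expected counts (row total × column total / N):
  Store 1, Food: 27×40/103 = 10.4854
  Store 1, Non-food: 27×63/103 = 16.5146
  Store 2, Food: 34×40/103 = 13.2039
  Store 2, Non-food: 34×63/103 = 20.7961
  Store 3, Food: 42×40/103 = 16.3107
  Store 3, Non-food: 42×63/103 = 25.6893
Contributions (O − E)²/E:
  (9 − 10.4854)²/10.4854 = 0.2104
  (18 − 16.5146)²/16.5146 = 0.1336
  (13 − 13.2039)²/13.2039 = 0.0031
  (21 − 20.7961)²/20.7961 = 0.0020
  (18 − 16.3107)²/16.3107 = 0.1750
  (24 − 25.6893)²/25.6893 = 0.1111
χ² = 0.2104 + 0.1336 + 0.0031 + 0.0020 + 0.1750 + 0.1111 = 0.635

0.635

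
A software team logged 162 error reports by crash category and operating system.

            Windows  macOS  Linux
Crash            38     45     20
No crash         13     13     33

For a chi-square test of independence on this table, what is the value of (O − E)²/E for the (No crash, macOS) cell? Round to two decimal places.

Row total (No crash) = 59; column total (macOS) = 58; N = 162.
Expected count E = 59 × 58 / 162 = 21.123.
Contribution = (O − E)²/E = (13 − 21.123)² / 21.123 = 3.12.

3.12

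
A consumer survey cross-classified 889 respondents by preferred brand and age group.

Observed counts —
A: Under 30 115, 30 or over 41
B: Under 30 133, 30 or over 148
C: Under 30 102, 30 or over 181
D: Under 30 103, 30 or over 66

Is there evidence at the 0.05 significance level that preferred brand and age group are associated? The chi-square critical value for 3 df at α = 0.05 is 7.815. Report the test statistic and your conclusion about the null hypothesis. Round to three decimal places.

Row totals: 156, 281, 283, 169. Column totals: 453, 436. Grand total N = 889.
Expected counts (row total × column total / N):
  A, Under 30: 156×453/889 = 79.4916
  A, 30 or over: 156×436/889 = 76.5084
  B, Under 30: 281×453/889 = 143.1867
  B, 30 or over: 281×436/889 = 137.8133
  C, Under 30: 283×453/889 = 144.2058
  C, 30 or over: 283×436/889 = 138.7942
  D, Under 30: 169×453/889 = 86.1159
  D, 30 or over: 169×436/889 = 82.8841
Contributions (O − E)²/E:
  (115 − 79.4916)²/79.4916 = 15.8614
  (41 − 76.5084)²/76.5084 = 16.4798
  (133 − 143.1867)²/143.1867 = 0.7247
  (148 − 137.8133)²/137.8133 = 0.7530
  (102 − 144.2058)²/144.2058 = 12.3527
  (181 − 138.7942)²/138.7942 = 12.8343
  (103 − 86.1159)²/86.1159 = 3.3103
  (66 − 82.8841)²/82.8841 = 3.4394
χ² = 15.8614 + 16.4798 + 0.7247 + 0.7530 + 12.3527 + 12.8343 + 3.3103 + 3.4394 = 65.756
df = (4−1)(2−1) = 3. Since 65.756 > 7.815, reject the null hypothesis of independence at α = 0.05.

65.756; reject H₀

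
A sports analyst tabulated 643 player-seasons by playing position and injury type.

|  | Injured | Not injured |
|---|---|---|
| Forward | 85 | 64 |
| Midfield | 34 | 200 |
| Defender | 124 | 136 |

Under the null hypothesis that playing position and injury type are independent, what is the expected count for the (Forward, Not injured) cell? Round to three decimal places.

92.691

Row total (Forward) = 149; column total (Not injured) = 400; grand total N = 643.
Expected count = (row total × column total) / N = 149 × 400 / 643 = 92.691.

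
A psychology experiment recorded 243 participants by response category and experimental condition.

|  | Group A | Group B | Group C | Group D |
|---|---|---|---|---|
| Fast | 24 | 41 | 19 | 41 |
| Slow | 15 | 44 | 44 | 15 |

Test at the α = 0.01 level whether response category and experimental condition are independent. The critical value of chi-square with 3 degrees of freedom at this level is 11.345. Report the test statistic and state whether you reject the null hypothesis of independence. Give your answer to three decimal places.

Row totals: 125, 118. Column totals: 39, 85, 63, 56. Grand total N = 243.
Expected counts (row total × column total / N):
  Fast, Group A: 125×39/243 = 20.0617
  Fast, Group B: 125×85/243 = 43.7243
  Fast, Group C: 125×63/243 = 32.4074
  Fast, Group D: 125×56/243 = 28.8066
  Slow, Group A: 118×39/243 = 18.9383
  Slow, Group B: 118×85/243 = 41.2757
  Slow, Group C: 118×63/243 = 30.5926
  Slow, Group D: 118×56/243 = 27.1934
Contributions (O − E)²/E:
  (24 − 20.0617)²/20.0617 = 0.7731
  (41 − 43.7243)²/43.7243 = 0.1697
  (19 − 32.4074)²/32.4074 = 5.5468
  (41 − 28.8066)²/28.8066 = 5.1613
  (15 − 18.9383)²/18.9383 = 0.8190
  (44 − 41.2757)²/41.2757 = 0.1798
  (44 − 30.5926)²/30.5926 = 5.8759
  (15 − 27.1934)²/27.1934 = 5.4675
χ² = 0.7731 + 0.1697 + 5.5468 + 5.1613 + 0.8190 + 0.1798 + 5.8759 + 5.4675 = 23.993
df = (2−1)(4−1) = 3. Since 23.993 > 11.345, reject the null hypothesis of independence at α = 0.01.

23.993; reject H₀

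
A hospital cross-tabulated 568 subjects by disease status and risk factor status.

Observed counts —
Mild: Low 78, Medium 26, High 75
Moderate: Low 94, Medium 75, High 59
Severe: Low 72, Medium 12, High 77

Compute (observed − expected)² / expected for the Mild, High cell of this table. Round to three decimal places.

Row total (Mild) = 179; column total (High) = 211; N = 568.
Expected count E = 179 × 211 / 568 = 66.4947.
Contribution = (O − E)²/E = (75 − 66.4947)² / 66.4947 = 1.088.

1.088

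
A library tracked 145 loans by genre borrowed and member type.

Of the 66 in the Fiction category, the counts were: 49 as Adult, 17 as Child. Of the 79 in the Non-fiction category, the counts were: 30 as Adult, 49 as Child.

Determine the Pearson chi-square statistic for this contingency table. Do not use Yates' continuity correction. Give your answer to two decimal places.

19.07

Row totals: 66, 79. Column totals: 79, 66. Grand total N = 145.
Expected counts (row total × column total / N):
  Fiction, Adult: 66×79/145 = 35.959
  Fiction, Child: 66×66/145 = 30.041
  Non-fiction, Adult: 79×79/145 = 43.041
  Non-fiction, Child: 79×66/145 = 35.959
Contributions (O − E)²/E:
  (49 − 35.959)²/35.959 = 4.7295
  (17 − 30.041)²/30.041 = 5.6612
  (30 − 43.041)²/43.041 = 3.9513
  (49 − 35.959)²/35.959 = 4.7295
χ² = 4.7295 + 5.6612 + 3.9513 + 4.7295 = 19.07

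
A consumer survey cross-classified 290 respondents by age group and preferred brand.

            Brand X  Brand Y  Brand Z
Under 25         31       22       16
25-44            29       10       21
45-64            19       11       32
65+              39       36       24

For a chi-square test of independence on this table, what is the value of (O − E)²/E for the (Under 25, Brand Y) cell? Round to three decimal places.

Row total (Under 25) = 69; column total (Brand Y) = 79; N = 290.
Expected count E = 69 × 79 / 290 = 18.7966.
Contribution = (O − E)²/E = (22 − 18.7966)² / 18.7966 = 0.546.

0.546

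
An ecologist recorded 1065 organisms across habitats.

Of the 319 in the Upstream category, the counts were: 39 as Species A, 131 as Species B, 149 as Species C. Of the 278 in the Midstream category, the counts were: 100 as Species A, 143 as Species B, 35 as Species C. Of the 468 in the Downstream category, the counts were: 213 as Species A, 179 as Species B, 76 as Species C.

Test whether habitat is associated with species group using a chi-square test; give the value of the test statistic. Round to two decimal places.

165.61

Row totals: 319, 278, 468. Column totals: 352, 453, 260. Grand total N = 1065.
Expected counts (row total × column total / N):
  Upstream, Species A: 319×352/1065 = 105.435
  Upstream, Species B: 319×453/1065 = 135.687
  Upstream, Species C: 319×260/1065 = 77.878
  Midstream, Species A: 278×352/1065 = 91.884
  Midstream, Species B: 278×453/1065 = 118.248
  Midstream, Species C: 278×260/1065 = 67.869
  Downstream, Species A: 468×352/1065 = 154.682
  Downstream, Species B: 468×453/1065 = 199.065
  Downstream, Species C: 468×260/1065 = 114.254
Contributions (O − E)²/E:
  (39 − 105.435)²/105.435 = 41.8609
  (131 − 135.687)²/135.687 = 0.1619
  (149 − 77.878)²/77.878 = 64.9521
  (100 − 91.884)²/91.884 = 0.7169
  (143 − 118.248)²/118.248 = 5.1812
  (35 − 67.869)²/67.869 = 15.9185
  (213 − 154.682)²/154.682 = 21.9870
  (179 − 199.065)²/199.065 = 2.0225
  (76 − 114.254)²/114.254 = 12.8080
χ² = 41.8609 + 0.1619 + 64.9521 + 0.7169 + 5.1812 + 15.9185 + 21.9870 + 2.0225 + 12.8080 = 165.61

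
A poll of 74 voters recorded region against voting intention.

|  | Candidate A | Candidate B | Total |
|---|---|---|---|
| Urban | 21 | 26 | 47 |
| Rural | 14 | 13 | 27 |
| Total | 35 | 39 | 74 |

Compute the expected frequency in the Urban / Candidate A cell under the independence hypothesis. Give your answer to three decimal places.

22.230

Row total (Urban) = 47; column total (Candidate A) = 35; grand total N = 74.
Expected count = (row total × column total) / N = 47 × 35 / 74 = 22.230.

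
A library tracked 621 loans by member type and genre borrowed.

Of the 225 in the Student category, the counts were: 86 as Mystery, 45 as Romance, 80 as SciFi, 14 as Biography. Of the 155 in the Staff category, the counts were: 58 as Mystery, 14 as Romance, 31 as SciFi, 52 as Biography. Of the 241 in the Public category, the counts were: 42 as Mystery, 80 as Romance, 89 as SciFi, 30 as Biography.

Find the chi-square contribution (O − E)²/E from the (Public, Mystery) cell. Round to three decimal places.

12.621

Row total (Public) = 241; column total (Mystery) = 186; N = 621.
Expected count E = 241 × 186 / 621 = 72.1836.
Contribution = (O − E)²/E = (42 − 72.1836)² / 72.1836 = 12.621.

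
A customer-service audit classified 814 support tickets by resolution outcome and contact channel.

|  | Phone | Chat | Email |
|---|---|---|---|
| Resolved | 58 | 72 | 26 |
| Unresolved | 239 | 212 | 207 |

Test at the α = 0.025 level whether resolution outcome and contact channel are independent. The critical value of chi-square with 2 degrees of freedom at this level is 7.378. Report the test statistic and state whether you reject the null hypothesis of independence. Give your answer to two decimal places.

16.68; reject H₀

Row totals: 156, 658. Column totals: 297, 284, 233. Grand total N = 814.
Expected counts (row total × column total / N):
  Resolved, Phone: 156×297/814 = 56.919
  Resolved, Chat: 156×284/814 = 54.428
  Resolved, Email: 156×233/814 = 44.654
  Unresolved, Phone: 658×297/814 = 240.081
  Unresolved, Chat: 658×284/814 = 229.572
  Unresolved, Email: 658×233/814 = 188.346
Contributions (O − E)²/E:
  (58 − 56.919)²/56.919 = 0.0205
  (72 − 54.428)²/54.428 = 5.6731
  (26 − 44.654)²/44.654 = 7.7926
  (239 − 240.081)²/240.081 = 0.0049
  (212 − 229.572)²/229.572 = 1.3450
  (207 − 188.346)²/188.346 = 1.8475
χ² = 0.0205 + 5.6731 + 7.7926 + 0.0049 + 1.3450 + 1.8475 = 16.68
df = (2−1)(3−1) = 2. Since 16.68 > 7.378, reject the null hypothesis of independence at α = 0.025.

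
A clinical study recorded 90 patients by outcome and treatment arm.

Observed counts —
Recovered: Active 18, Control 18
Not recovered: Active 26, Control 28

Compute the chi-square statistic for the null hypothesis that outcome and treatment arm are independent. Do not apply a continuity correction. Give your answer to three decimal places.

0.030

Row totals: 36, 54. Column totals: 44, 46. Grand total N = 90.
Expected counts (row total × column total / N):
  Recovered, Active: 36×44/90 = 17.6000
  Recovered, Control: 36×46/90 = 18.4000
  Not recovered, Active: 54×44/90 = 26.4000
  Not recovered, Control: 54×46/90 = 27.6000
Contributions (O − E)²/E:
  (18 − 17.6000)²/17.6000 = 0.0091
  (18 − 18.4000)²/18.4000 = 0.0087
  (26 − 26.4000)²/26.4000 = 0.0061
  (28 − 27.6000)²/27.6000 = 0.0058
χ² = 0.0091 + 0.0087 + 0.0061 + 0.0058 = 0.030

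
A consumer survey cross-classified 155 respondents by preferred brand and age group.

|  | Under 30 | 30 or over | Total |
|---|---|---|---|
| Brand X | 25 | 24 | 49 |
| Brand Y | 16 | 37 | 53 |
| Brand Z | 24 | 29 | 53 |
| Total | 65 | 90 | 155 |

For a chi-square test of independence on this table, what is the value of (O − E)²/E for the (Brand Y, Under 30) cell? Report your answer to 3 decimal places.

Row total (Brand Y) = 53; column total (Under 30) = 65; N = 155.
Expected count E = 53 × 65 / 155 = 22.2258.
Contribution = (O − E)²/E = (16 − 22.2258)² / 22.2258 = 1.744.

1.744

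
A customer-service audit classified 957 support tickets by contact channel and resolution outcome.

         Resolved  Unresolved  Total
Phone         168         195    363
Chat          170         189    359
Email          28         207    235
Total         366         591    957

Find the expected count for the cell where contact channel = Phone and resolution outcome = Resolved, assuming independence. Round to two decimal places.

138.83

Row total (Phone) = 363; column total (Resolved) = 366; grand total N = 957.
Expected count = (row total × column total) / N = 363 × 366 / 957 = 138.83.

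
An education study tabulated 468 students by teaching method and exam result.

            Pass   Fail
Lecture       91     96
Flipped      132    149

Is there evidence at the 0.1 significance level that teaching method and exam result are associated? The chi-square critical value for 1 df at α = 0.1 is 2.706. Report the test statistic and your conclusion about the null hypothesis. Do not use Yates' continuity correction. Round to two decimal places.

Row totals: 187, 281. Column totals: 223, 245. Grand total N = 468.
Expected counts (row total × column total / N):
  Lecture, Pass: 187×223/468 = 89.105
  Lecture, Fail: 187×245/468 = 97.895
  Flipped, Pass: 281×223/468 = 133.895
  Flipped, Fail: 281×245/468 = 147.105
Contributions (O − E)²/E:
  (91 − 89.105)²/89.105 = 0.0403
  (96 − 97.895)²/97.895 = 0.0367
  (132 − 133.895)²/133.895 = 0.0268
  (149 − 147.105)²/147.105 = 0.0244
χ² = 0.0403 + 0.0367 + 0.0268 + 0.0244 = 0.13
df = (2−1)(2−1) = 1. Since 0.13 < 2.706, fail to reject the null hypothesis of independence at α = 0.1.

0.13; fail to reject H₀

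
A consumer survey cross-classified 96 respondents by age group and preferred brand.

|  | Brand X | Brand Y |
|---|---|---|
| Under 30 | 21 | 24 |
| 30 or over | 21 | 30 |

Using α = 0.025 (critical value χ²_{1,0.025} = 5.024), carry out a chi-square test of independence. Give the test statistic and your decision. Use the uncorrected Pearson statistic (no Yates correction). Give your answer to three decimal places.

0.293; fail to reject H₀

Row totals: 45, 51. Column totals: 42, 54. Grand total N = 96.
Expected counts (row total × column total / N):
  Under 30, Brand X: 45×42/96 = 19.6875
  Under 30, Brand Y: 45×54/96 = 25.3125
  30 or over, Brand X: 51×42/96 = 22.3125
  30 or over, Brand Y: 51×54/96 = 28.6875
Contributions (O − E)²/E:
  (21 − 19.6875)²/19.6875 = 0.0875
  (24 − 25.3125)²/25.3125 = 0.0681
  (21 − 22.3125)²/22.3125 = 0.0772
  (30 − 28.6875)²/28.6875 = 0.0600
χ² = 0.0875 + 0.0681 + 0.0772 + 0.0600 = 0.293
df = (2−1)(2−1) = 1. Since 0.293 < 5.024, fail to reject the null hypothesis of independence at α = 0.025.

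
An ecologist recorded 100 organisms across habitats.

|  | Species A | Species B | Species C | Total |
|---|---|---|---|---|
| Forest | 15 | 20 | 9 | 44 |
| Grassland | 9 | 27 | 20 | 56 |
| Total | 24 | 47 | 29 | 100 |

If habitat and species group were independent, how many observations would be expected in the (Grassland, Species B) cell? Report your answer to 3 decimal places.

26.320

Row total (Grassland) = 56; column total (Species B) = 47; grand total N = 100.
Expected count = (row total × column total) / N = 56 × 47 / 100 = 26.320.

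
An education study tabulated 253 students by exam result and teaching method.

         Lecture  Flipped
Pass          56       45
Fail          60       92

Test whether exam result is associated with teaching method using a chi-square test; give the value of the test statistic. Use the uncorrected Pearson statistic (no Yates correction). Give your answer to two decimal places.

6.23

Row totals: 101, 152. Column totals: 116, 137. Grand total N = 253.
Expected counts (row total × column total / N):
  Pass, Lecture: 101×116/253 = 46.3083
  Pass, Flipped: 101×137/253 = 54.6917
  Fail, Lecture: 152×116/253 = 69.6917
  Fail, Flipped: 152×137/253 = 82.3083
Contributions (O − E)²/E:
  (56 − 46.3083)²/46.3083 = 2.0283
  (45 − 54.6917)²/54.6917 = 1.7174
  (60 − 69.6917)²/69.6917 = 1.3478
  (92 − 82.3083)²/82.3083 = 1.1412
χ² = 2.0283 + 1.7174 + 1.3478 + 1.1412 = 6.23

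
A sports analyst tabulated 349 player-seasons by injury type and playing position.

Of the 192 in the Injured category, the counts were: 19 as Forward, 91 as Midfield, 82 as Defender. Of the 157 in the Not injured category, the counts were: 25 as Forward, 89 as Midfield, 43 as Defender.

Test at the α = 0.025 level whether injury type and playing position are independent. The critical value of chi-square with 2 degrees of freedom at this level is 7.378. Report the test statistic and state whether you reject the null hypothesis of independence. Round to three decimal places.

Row totals: 192, 157. Column totals: 44, 180, 125. Grand total N = 349.
Expected counts (row total × column total / N):
  Injured, Forward: 192×44/349 = 24.2063
  Injured, Midfield: 192×180/349 = 99.0258
  Injured, Defender: 192×125/349 = 68.7679
  Not injured, Forward: 157×44/349 = 19.7937
  Not injured, Midfield: 157×180/349 = 80.9742
  Not injured, Defender: 157×125/349 = 56.2321
Contributions (O − E)²/E:
  (19 − 24.2063)²/24.2063 = 1.1198
  (91 − 99.0258)²/99.0258 = 0.6505
  (82 − 68.7679)²/68.7679 = 2.5461
  (25 − 19.7937)²/19.7937 = 1.3694
  (89 − 80.9742)²/80.9742 = 0.7955
  (43 − 56.2321)²/56.2321 = 3.1137
χ² = 1.1198 + 0.6505 + 2.5461 + 1.3694 + 0.7955 + 3.1137 = 9.595
df = (2−1)(3−1) = 2. Since 9.595 > 7.378, reject the null hypothesis of independence at α = 0.025.

9.595; reject H₀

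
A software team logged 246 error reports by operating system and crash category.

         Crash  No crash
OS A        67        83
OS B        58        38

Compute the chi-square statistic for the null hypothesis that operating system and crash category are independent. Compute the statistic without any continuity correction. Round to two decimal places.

Row totals: 150, 96. Column totals: 125, 121. Grand total N = 246.
Expected counts (row total × column total / N):
  OS A, Crash: 150×125/246 = 76.220
  OS A, No crash: 150×121/246 = 73.780
  OS B, Crash: 96×125/246 = 48.780
  OS B, No crash: 96×121/246 = 47.220
Contributions (O − E)²/E:
  (67 − 76.220)²/76.220 = 1.1153
  (83 − 73.780)²/73.780 = 1.1522
  (58 − 48.780)²/48.780 = 1.7427
  (38 − 47.220)²/47.220 = 1.8003
χ² = 1.1153 + 1.1522 + 1.7427 + 1.8003 = 5.81

5.81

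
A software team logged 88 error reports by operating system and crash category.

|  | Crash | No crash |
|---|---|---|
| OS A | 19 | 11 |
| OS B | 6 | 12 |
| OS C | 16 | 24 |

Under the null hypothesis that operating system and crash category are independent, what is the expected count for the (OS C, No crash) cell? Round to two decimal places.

21.36

Row total (OS C) = 40; column total (No crash) = 47; grand total N = 88.
Expected count = (row total × column total) / N = 40 × 47 / 88 = 21.36.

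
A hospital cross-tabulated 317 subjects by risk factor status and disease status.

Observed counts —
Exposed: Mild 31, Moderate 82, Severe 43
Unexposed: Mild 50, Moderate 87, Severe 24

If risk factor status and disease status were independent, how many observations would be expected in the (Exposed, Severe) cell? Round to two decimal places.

32.97

Row total (Exposed) = 156; column total (Severe) = 67; grand total N = 317.
Expected count = (row total × column total) / N = 156 × 67 / 317 = 32.97.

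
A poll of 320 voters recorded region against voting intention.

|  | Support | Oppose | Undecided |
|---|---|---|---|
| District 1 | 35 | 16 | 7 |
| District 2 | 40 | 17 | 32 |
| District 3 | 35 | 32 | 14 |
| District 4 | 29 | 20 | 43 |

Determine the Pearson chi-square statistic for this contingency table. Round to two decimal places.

34.90

Row totals: 58, 89, 81, 92. Column totals: 139, 85, 96. Grand total N = 320.
Expected counts (row total × column total / N):
  District 1, Support: 58×139/320 = 25.194
  District 1, Oppose: 58×85/320 = 15.406
  District 1, Undecided: 58×96/320 = 17.400
  District 2, Support: 89×139/320 = 38.659
  District 2, Oppose: 89×85/320 = 23.641
  District 2, Undecided: 89×96/320 = 26.700
  District 3, Support: 81×139/320 = 35.184
  District 3, Oppose: 81×85/320 = 21.516
  District 3, Undecided: 81×96/320 = 24.300
  District 4, Support: 92×139/320 = 39.962
  District 4, Oppose: 92×85/320 = 24.438
  District 4, Undecided: 92×96/320 = 27.600
Contributions (O − E)²/E:
  (35 − 25.194)²/25.194 = 3.8167
  (16 − 15.406)²/15.406 = 0.0229
  (7 − 17.400)²/17.400 = 6.2161
  (40 − 38.659)²/38.659 = 0.0465
  (17 − 23.641)²/23.641 = 1.8655
  (32 − 26.700)²/26.700 = 1.0521
  (35 − 35.184)²/35.184 = 0.0010
  (32 − 21.516)²/21.516 = 5.1085
  (14 − 24.300)²/24.300 = 4.3658
  (29 − 39.962)²/39.962 = 3.0070
  (20 − 24.438)²/24.438 = 0.8060
  (43 − 27.600)²/27.600 = 8.5928
χ² = 3.8167 + 0.0229 + 6.2161 + 0.0465 + 1.8655 + 1.0521 + 0.0010 + 5.1085 + 4.3658 + 3.0070 + 0.8060 + 8.5928 = 34.90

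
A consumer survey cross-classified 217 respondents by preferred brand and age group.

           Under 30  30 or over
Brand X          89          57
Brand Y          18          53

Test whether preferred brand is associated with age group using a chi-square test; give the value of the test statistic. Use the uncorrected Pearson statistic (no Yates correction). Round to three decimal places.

Row totals: 146, 71. Column totals: 107, 110. Grand total N = 217.
Expected counts (row total × column total / N):
  Brand X, Under 30: 146×107/217 = 71.9908
  Brand X, 30 or over: 146×110/217 = 74.0092
  Brand Y, Under 30: 71×107/217 = 35.0092
  Brand Y, 30 or over: 71×110/217 = 35.9908
Contributions (O − E)²/E:
  (89 − 71.9908)²/71.9908 = 4.0187
  (57 − 74.0092)²/74.0092 = 3.9091
  (18 − 35.0092)²/35.0092 = 8.2639
  (53 − 35.9908)²/35.9908 = 8.0385
χ² = 4.0187 + 3.9091 + 8.2639 + 8.0385 = 24.230

24.230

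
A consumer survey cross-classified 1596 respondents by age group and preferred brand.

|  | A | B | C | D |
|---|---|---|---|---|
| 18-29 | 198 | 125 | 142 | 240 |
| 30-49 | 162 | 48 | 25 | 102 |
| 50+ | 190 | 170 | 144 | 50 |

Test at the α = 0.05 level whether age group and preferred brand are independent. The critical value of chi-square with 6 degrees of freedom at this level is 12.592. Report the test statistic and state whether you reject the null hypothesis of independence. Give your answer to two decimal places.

Row totals: 705, 337, 554. Column totals: 550, 343, 311, 392. Grand total N = 1596.
Expected counts (row total × column total / N):
  18-29, A: 705×550/1596 = 242.951
  18-29, B: 705×343/1596 = 151.513
  18-29, C: 705×311/1596 = 137.378
  18-29, D: 705×392/1596 = 173.158
  30-49, A: 337×550/1596 = 116.134
  30-49, B: 337×343/1596 = 72.425
  30-49, C: 337×311/1596 = 65.669
  30-49, D: 337×392/1596 = 82.772
  50+, A: 554×550/1596 = 190.915
  50+, B: 554×343/1596 = 119.061
  50+, C: 554×311/1596 = 107.954
  50+, D: 554×392/1596 = 136.070
Contributions (O − E)²/E:
  (198 − 242.951)²/242.951 = 8.3169
  (125 − 151.513)²/151.513 = 4.6395
  (142 − 137.378)²/137.378 = 0.1555
  (240 − 173.158)²/173.158 = 25.8022
  (162 − 116.134)²/116.134 = 18.1143
  (48 − 72.425)²/72.425 = 8.2372
  (25 − 65.669)²/65.669 = 25.1864
  (102 − 82.772)²/82.772 = 4.4667
  (190 − 190.915)²/190.915 = 0.0044
  (170 − 119.061)²/119.061 = 21.7937
  (144 − 107.954)²/107.954 = 12.0358
  (50 − 136.070)²/136.070 = 54.4429
χ² = 8.3169 + 4.6395 + 0.1555 + 25.8022 + 18.1143 + 8.2372 + 25.1864 + 4.4667 + 0.0044 + 21.7937 + 12.0358 + 54.4429 = 183.20
df = (3−1)(4−1) = 6. Since 183.20 > 12.592, reject the null hypothesis of independence at α = 0.05.

183.20; reject H₀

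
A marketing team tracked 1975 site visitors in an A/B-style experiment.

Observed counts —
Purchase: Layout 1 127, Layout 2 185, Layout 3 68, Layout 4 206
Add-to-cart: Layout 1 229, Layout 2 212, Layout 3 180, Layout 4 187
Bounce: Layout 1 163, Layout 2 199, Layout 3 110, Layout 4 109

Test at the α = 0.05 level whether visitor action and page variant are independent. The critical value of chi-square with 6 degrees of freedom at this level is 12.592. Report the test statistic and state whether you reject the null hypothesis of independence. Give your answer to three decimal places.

Row totals: 586, 808, 581. Column totals: 519, 596, 358, 502. Grand total N = 1975.
Expected counts (row total × column total / N):
  Purchase, Layout 1: 586×519/1975 = 153.99190
  Purchase, Layout 2: 586×596/1975 = 176.83848
  Purchase, Layout 3: 586×358/1975 = 106.22177
  Purchase, Layout 4: 586×502/1975 = 148.94785
  Add-to-cart, Layout 1: 808×519/1975 = 212.33013
  Add-to-cart, Layout 2: 808×596/1975 = 243.83190
  Add-to-cart, Layout 3: 808×358/1975 = 146.46278
  Add-to-cart, Layout 4: 808×502/1975 = 205.37519
  Bounce, Layout 1: 581×519/1975 = 152.67797
  Bounce, Layout 2: 581×596/1975 = 175.32962
  Bounce, Layout 3: 581×358/1975 = 105.31544
  Bounce, Layout 4: 581×502/1975 = 147.67696
Contributions (O − E)²/E:
  (127 − 153.99190)²/153.99190 = 4.7312
  (185 − 176.83848)²/176.83848 = 0.3767
  (68 − 106.22177)²/106.22177 = 13.7533
  (206 − 148.94785)²/148.94785 = 21.8529
  (229 − 212.33013)²/212.33013 = 1.3087
  (212 − 243.83190)²/243.83190 = 4.1556
  (180 − 146.46278)²/146.46278 = 7.6794
  (187 − 205.37519)²/205.37519 = 1.6441
  (163 − 152.67797)²/152.67797 = 0.6978
  (199 − 175.32962)²/175.32962 = 3.1956
  (110 − 105.31544)²/105.31544 = 0.2084
  (109 − 147.67696)²/147.67696 = 10.1296
χ² = 4.7312 + 0.3767 + 13.7533 + 21.8529 + 1.3087 + 4.1556 + 7.6794 + 1.6441 + 0.6978 + 3.1956 + 0.2084 + 10.1296 = 69.733
df = (3−1)(4−1) = 6. Since 69.733 > 12.592, reject the null hypothesis of independence at α = 0.05.

69.733; reject H₀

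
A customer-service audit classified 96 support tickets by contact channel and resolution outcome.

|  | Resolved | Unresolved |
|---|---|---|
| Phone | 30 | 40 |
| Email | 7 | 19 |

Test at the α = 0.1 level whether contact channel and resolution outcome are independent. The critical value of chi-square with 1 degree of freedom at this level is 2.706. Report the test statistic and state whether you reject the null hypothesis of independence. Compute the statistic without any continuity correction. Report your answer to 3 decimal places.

2.032; fail to reject H₀

Row totals: 70, 26. Column totals: 37, 59. Grand total N = 96.
Expected counts (row total × column total / N):
  Phone, Resolved: 70×37/96 = 26.9792
  Phone, Unresolved: 70×59/96 = 43.0208
  Email, Resolved: 26×37/96 = 10.0208
  Email, Unresolved: 26×59/96 = 15.9792
Contributions (O − E)²/E:
  (30 − 26.9792)²/26.9792 = 0.3382
  (40 − 43.0208)²/43.0208 = 0.2121
  (7 − 10.0208)²/10.0208 = 0.9106
  (19 − 15.9792)²/15.9792 = 0.5711
χ² = 0.3382 + 0.2121 + 0.9106 + 0.5711 = 2.032
df = (2−1)(2−1) = 1. Since 2.032 < 2.706, fail to reject the null hypothesis of independence at α = 0.1.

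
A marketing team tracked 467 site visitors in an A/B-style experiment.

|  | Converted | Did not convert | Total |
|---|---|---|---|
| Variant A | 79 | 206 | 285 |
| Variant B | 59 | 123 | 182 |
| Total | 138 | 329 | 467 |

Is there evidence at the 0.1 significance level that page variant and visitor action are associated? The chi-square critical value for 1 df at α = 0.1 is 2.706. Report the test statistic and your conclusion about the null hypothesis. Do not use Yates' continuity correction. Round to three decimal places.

1.178; fail to reject H₀

Grand total N = 467.
Expected counts (row total × column total / N):
  Variant A, Converted: 285×138/467 = 84.2184
  Variant A, Did not convert: 285×329/467 = 200.7816
  Variant B, Converted: 182×138/467 = 53.7816
  Variant B, Did not convert: 182×329/467 = 128.2184
Contributions (O − E)²/E:
  (79 − 84.2184)²/84.2184 = 0.3233
  (206 − 200.7816)²/200.7816 = 0.1356
  (59 − 53.7816)²/53.7816 = 0.5063
  (123 − 128.2184)²/128.2184 = 0.2124
χ² = 0.3233 + 0.1356 + 0.5063 + 0.2124 = 1.178
df = (2−1)(2−1) = 1. Since 1.178 < 2.706, fail to reject the null hypothesis of independence at α = 0.1.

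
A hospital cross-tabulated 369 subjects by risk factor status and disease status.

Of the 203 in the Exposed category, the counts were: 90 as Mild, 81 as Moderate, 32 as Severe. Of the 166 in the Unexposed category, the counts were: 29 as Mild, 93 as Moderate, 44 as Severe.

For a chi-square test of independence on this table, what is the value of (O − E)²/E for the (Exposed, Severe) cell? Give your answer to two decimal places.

2.30

Row total (Exposed) = 203; column total (Severe) = 76; N = 369.
Expected count E = 203 × 76 / 369 = 41.810.
Contribution = (O − E)²/E = (32 − 41.810)² / 41.810 = 2.30.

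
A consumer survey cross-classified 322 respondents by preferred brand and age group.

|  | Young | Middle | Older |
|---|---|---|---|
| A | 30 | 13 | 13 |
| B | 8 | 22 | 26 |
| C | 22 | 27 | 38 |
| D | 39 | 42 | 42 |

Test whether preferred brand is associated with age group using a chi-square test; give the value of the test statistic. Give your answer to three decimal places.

Row totals: 56, 56, 87, 123. Column totals: 99, 104, 119. Grand total N = 322.
Expected counts (row total × column total / N):
  A, Young: 56×99/322 = 17.21739
  A, Middle: 56×104/322 = 18.08696
  A, Older: 56×119/322 = 20.69565
  B, Young: 56×99/322 = 17.21739
  B, Middle: 56×104/322 = 18.08696
  B, Older: 56×119/322 = 20.69565
  C, Young: 87×99/322 = 26.74845
  C, Middle: 87×104/322 = 28.09938
  C, Older: 87×119/322 = 32.15217
  D, Young: 123×99/322 = 37.81677
  D, Middle: 123×104/322 = 39.72671
  D, Older: 123×119/322 = 45.45652
Contributions (O − E)²/E:
  (30 − 17.21739)²/17.21739 = 9.4901
  (13 − 18.08696)²/18.08696 = 1.4307
  (13 − 20.69565)²/20.69565 = 2.8616
  (8 − 17.21739)²/17.21739 = 4.9346
  (22 − 18.08696)²/18.08696 = 0.8466
  (26 − 20.69565)²/20.69565 = 1.3595
  (22 − 26.74845)²/26.74845 = 0.8430
  (27 − 28.09938)²/28.09938 = 0.0430
  (38 − 32.15217)²/32.15217 = 1.0636
  (39 − 37.81677)²/37.81677 = 0.0370
  (42 − 39.72671)²/39.72671 = 0.1301
  (42 − 45.45652)²/45.45652 = 0.2628
χ² = 9.4901 + 1.4307 + 2.8616 + 4.9346 + 0.8466 + 1.3595 + 0.8430 + 0.0430 + 1.0636 + 0.0370 + 0.1301 + 0.2628 = 23.303

23.303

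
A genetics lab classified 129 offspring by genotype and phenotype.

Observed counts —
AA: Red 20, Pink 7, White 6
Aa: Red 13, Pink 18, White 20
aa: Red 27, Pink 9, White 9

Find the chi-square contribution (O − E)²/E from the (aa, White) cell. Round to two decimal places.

Row total (aa) = 45; column total (White) = 35; N = 129.
Expected count E = 45 × 35 / 129 = 12.2093.
Contribution = (O − E)²/E = (9 − 12.2093)² / 12.2093 = 0.84.

0.84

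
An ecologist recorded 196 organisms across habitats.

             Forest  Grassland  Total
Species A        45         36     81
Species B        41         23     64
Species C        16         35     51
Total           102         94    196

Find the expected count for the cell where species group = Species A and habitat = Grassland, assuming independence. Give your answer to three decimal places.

Row total (Species A) = 81; column total (Grassland) = 94; grand total N = 196.
Expected count = (row total × column total) / N = 81 × 94 / 196 = 38.847.

38.847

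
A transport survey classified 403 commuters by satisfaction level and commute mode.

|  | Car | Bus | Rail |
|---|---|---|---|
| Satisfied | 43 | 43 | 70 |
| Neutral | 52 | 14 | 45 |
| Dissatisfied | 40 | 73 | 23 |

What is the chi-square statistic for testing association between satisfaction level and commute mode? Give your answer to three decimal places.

Row totals: 156, 111, 136. Column totals: 135, 130, 138. Grand total N = 403.
Expected counts (row total × column total / N):
  Satisfied, Car: 156×135/403 = 52.25806
  Satisfied, Bus: 156×130/403 = 50.32258
  Satisfied, Rail: 156×138/403 = 53.41935
  Neutral, Car: 111×135/403 = 37.18362
  Neutral, Bus: 111×130/403 = 35.80645
  Neutral, Rail: 111×138/403 = 38.00993
  Dissatisfied, Car: 136×135/403 = 45.55831
  Dissatisfied, Bus: 136×130/403 = 43.87097
  Dissatisfied, Rail: 136×138/403 = 46.57072
Contributions (O − E)²/E:
  (43 − 52.25806)²/52.25806 = 1.6402
  (43 − 50.32258)²/50.32258 = 1.0655
  (70 − 53.41935)²/53.41935 = 5.1464
  (52 − 37.18362)²/37.18362 = 5.9038
  (14 − 35.80645)²/35.80645 = 13.2803
  (45 − 38.00993)²/38.00993 = 1.2855
  (40 − 45.55831)²/45.55831 = 0.6781
  (73 − 43.87097)²/43.87097 = 19.3408
  (23 − 46.57072)²/46.57072 = 11.9298
χ² = 1.6402 + 1.0655 + 5.1464 + 5.9038 + 13.2803 + 1.2855 + 0.6781 + 19.3408 + 11.9298 = 60.270

60.270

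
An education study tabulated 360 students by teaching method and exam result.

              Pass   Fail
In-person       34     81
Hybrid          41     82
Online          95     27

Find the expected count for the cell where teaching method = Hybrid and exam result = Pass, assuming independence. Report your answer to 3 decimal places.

58.083

Row total (Hybrid) = 123; column total (Pass) = 170; grand total N = 360.
Expected count = (row total × column total) / N = 123 × 170 / 360 = 58.083.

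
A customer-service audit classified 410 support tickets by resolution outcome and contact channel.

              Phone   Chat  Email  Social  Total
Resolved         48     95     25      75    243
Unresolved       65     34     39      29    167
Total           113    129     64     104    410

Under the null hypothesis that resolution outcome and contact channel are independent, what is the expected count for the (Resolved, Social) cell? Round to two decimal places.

Row total (Resolved) = 243; column total (Social) = 104; grand total N = 410.
Expected count = (row total × column total) / N = 243 × 104 / 410 = 61.64.

61.64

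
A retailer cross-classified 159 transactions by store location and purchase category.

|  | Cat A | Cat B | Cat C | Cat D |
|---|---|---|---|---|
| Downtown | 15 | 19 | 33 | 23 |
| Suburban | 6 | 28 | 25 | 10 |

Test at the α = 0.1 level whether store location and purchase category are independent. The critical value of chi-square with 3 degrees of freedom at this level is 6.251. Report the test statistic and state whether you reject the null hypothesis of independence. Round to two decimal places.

Row totals: 90, 69. Column totals: 21, 47, 58, 33. Grand total N = 159.
Expected counts (row total × column total / N):
  Downtown, Cat A: 90×21/159 = 11.887
  Downtown, Cat B: 90×47/159 = 26.604
  Downtown, Cat C: 90×58/159 = 32.830
  Downtown, Cat D: 90×33/159 = 18.679
  Suburban, Cat A: 69×21/159 = 9.113
  Suburban, Cat B: 69×47/159 = 20.396
  Suburban, Cat C: 69×58/159 = 25.170
  Suburban, Cat D: 69×33/159 = 14.321
Contributions (O − E)²/E:
  (15 − 11.887)²/11.887 = 0.8152
  (19 − 26.604)²/26.604 = 2.1734
  (33 − 32.830)²/32.830 = 0.0009
  (23 − 18.679)²/18.679 = 0.9996
  (6 − 9.113)²/9.113 = 1.0634
  (28 − 20.396)²/20.396 = 2.8349
  (25 − 25.170)²/25.170 = 0.0011
  (10 − 14.321)²/14.321 = 1.3038
χ² = 0.8152 + 2.1734 + 0.0009 + 0.9996 + 1.0634 + 2.8349 + 0.0011 + 1.3038 = 9.19
df = (2−1)(4−1) = 3. Since 9.19 > 6.251, reject the null hypothesis of independence at α = 0.1.

9.19; reject H₀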